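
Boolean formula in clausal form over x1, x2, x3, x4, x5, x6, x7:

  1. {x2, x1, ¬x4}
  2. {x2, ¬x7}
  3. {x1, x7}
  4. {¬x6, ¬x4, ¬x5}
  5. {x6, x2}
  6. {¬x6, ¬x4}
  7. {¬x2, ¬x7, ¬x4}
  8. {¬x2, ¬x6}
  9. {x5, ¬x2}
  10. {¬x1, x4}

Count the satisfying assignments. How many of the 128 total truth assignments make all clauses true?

4

The models are:
  x1=0 x2=1 x3=0 x4=0 x5=1 x6=0 x7=1
  x1=0 x2=1 x3=1 x4=0 x5=1 x6=0 x7=1
  x1=1 x2=1 x3=0 x4=1 x5=1 x6=0 x7=0
  x1=1 x2=1 x3=1 x4=1 x5=1 x6=0 x7=0
Count: 4.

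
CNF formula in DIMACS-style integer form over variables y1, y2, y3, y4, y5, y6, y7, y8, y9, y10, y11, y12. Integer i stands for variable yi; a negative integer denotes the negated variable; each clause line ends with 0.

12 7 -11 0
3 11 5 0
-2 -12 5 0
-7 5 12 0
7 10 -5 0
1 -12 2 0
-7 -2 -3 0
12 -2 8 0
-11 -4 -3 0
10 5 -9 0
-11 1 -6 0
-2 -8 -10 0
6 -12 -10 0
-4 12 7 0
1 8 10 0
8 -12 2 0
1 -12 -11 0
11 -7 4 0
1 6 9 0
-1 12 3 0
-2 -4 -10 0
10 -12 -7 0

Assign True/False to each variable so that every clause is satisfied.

Branch on y1: take y1 = True.
The remaining clauses are satisfied by y2 = False, y3 = True, y4 = True, y5 = True, y6 = False, y7 = True, y8 = False, y9 = True, y10 = False, y11 = False, y12 = False.

y1=True  y2=False  y3=True  y4=True  y5=True  y6=False  y7=True  y8=False  y9=True  y10=False  y11=False  y12=False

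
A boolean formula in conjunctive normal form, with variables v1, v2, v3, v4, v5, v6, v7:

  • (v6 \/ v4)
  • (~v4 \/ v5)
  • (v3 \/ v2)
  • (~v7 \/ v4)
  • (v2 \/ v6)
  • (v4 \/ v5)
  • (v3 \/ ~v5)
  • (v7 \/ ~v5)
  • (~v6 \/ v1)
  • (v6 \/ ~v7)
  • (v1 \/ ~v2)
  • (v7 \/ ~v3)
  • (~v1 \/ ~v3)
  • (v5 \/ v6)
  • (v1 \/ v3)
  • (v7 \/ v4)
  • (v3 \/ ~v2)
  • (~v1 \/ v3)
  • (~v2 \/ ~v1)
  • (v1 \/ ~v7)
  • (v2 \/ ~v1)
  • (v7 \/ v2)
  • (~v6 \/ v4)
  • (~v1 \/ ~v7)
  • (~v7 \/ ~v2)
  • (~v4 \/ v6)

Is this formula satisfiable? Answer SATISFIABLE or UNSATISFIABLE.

v1 = True:
  propagation gives v3=False; an empty clause results — contradiction.
v1 = False:
  propagation gives v6=False, v4=True; an empty clause results — contradiction.
Every branch closes, so no satisfying assignment exists.

UNSATISFIABLE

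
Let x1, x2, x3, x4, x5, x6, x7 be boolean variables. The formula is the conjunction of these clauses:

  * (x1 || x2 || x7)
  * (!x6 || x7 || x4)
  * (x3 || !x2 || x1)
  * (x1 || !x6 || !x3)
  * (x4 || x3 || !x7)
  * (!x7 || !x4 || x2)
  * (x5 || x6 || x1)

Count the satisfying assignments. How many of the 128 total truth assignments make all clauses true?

Case analysis on x1 and x7:
  x1=1, x7=1: x5, x6 free; 4 ways for (x2,x3,x4) × 2^2 = 16.
  x1=1, x7=0: x2, x3, x5 free; 3 ways for (x4,x6) × 2^3 = 24.
  x1=0, x7=1: remaining (x2,x3,x4,x5,x6) ∈ {(0,1,0,1,0); (1,1,0,1,0); (1,1,1,1,0)} — 3.
  x1=0, x7=0: remaining (x2,x3,x4,x5,x6) ∈ {(1,1,0,1,0); (1,1,1,1,0)} — 2.
Total: 16 + 24 + 3 + 2 = 45.

45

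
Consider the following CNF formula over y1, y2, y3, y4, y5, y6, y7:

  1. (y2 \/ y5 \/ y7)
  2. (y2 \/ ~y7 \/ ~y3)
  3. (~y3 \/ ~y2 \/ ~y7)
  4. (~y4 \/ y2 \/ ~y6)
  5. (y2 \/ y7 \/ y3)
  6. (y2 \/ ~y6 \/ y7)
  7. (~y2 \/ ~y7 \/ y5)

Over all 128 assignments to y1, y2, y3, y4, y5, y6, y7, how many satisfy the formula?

56

Split on y2, then y7.
  y2=1, y7=1: forces y3=0; y5=1; y1, y4, y6 free → 2^3 = 8.
  y2=1, y7=0: y1, y3, y4, y5, y6 free → 2^5 = 32.
  y2=0, y7=1: y1, y5 free; 3 ways for (y3,y4,y6) × 2^2 = 12.
  y2=0, y7=0: remaining (y1,y3,y4,y5,y6) ∈ {(0,1,0,1,0); (0,1,1,1,0); (1,1,0,1,0); (1,1,1,1,0)} — 4.
Total: 8 + 32 + 12 + 4 = 56.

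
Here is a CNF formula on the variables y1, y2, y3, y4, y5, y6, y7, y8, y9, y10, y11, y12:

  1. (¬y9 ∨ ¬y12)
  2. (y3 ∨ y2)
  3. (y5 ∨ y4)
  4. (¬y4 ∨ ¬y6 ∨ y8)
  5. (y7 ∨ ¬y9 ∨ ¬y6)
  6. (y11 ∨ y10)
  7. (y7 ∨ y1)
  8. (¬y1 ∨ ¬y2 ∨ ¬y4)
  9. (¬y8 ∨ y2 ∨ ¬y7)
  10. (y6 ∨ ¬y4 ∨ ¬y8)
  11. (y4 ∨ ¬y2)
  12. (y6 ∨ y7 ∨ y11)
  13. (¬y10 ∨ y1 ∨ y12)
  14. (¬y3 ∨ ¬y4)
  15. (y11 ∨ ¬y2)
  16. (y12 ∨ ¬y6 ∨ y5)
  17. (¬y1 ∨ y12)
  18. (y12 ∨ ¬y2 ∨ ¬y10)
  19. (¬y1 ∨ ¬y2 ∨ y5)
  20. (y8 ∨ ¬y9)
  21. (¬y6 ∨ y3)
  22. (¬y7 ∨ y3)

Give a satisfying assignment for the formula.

y1 = False, y2 = False, y3 = True, y4 = False, y5 = True, y6 = False, y7 = True, y8 = False, y9 = False, y10 = False, y11 = True, y12 = True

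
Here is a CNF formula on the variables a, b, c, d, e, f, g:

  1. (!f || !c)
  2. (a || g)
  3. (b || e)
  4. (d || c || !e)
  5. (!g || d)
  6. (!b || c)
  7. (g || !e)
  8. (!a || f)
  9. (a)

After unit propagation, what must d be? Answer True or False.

(a) stands alone — a = True.
(!a || f) with a = True leaves only f, so f = True.
(!c || !f) with f = True leaves only !c, so c = False.
(!b || c) with c = False leaves only !b, so b = False.
(b || e) with b = False leaves only e, so e = True.
In (!e || c || d), c, !e are now false; d must hold, so d = True.

True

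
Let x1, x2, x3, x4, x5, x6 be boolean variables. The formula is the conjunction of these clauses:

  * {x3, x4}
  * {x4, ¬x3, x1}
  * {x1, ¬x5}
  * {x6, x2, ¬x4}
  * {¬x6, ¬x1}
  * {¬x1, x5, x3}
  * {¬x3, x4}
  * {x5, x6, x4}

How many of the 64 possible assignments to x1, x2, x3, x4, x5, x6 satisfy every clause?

Case analysis on x4 and x1:
  x4=1, x1=1: remaining (x2,x3,x5,x6) ∈ {(1,0,1,0); (1,1,0,0); (1,1,1,0)} — 3.
  x4=1, x1=0: x3 free; 3 ways for (x2,x5,x6) × 2^1 = 6.
  x4=0, x1=1: a clause becomes empty — 0.
  x4=0, x1=0: a clause becomes empty — 0.
Total: 3 + 6 + 0 + 0 = 9.

9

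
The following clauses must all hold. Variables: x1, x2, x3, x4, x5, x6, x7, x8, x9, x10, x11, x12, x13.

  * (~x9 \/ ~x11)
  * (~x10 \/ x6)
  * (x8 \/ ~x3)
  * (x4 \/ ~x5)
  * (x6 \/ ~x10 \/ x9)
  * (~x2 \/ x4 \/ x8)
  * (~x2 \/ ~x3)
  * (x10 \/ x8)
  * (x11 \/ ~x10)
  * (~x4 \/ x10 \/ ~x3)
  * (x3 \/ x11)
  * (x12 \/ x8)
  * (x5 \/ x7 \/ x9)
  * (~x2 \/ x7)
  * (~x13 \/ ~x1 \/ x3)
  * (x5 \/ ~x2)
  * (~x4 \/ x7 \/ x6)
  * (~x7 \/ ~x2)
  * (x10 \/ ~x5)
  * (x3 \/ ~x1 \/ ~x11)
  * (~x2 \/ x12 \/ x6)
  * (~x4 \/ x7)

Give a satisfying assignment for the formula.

x1=T, x2=F, x3=T, x4=F, x5=F, x6=F, x7=F, x8=T, x9=T, x10=F, x11=F, x12=T, x13=T

Check each clause:
  1. (~x11 \/ ~x9) — ~x11 is true.
  2. (~x10 \/ x6) — ~x10 is true.
  3. (x8 \/ ~x3) — x8 is true.
  4. (x4 \/ ~x5) — ~x5 is true.
  5. (x9 \/ ~x10 \/ x6) — x9 is true.
  6. (~x2 \/ x4 \/ x8) — x8 is true.
  7. (~x3 \/ ~x2) — ~x2 is true.
  8. (x10 \/ x8) — x8 is true.
  9. (x11 \/ ~x10) — ~x10 is true.
  10. (x10 \/ ~x3 \/ ~x4) — ~x4 is true.
  11. (x3 \/ x11) — x3 is true.
  12. (x12 \/ x8) — x8 is true.
  13. (x5 \/ x9 \/ x7) — x9 is true.
  14. (x7 \/ ~x2) — ~x2 is true.
  15. (~x1 \/ ~x13 \/ x3) — x3 is true.
  16. (x5 \/ ~x2) — ~x2 is true.
  17. (x6 \/ x7 \/ ~x4) — ~x4 is true.
  18. (~x2 \/ ~x7) — ~x7 is true.
  19. (~x5 \/ x10) — ~x5 is true.
  20. (x3 \/ ~x1 \/ ~x11) — x3 is true.
  21. (x6 \/ x12 \/ ~x2) — x12 is true.
  22. (x7 \/ ~x4) — ~x4 is true.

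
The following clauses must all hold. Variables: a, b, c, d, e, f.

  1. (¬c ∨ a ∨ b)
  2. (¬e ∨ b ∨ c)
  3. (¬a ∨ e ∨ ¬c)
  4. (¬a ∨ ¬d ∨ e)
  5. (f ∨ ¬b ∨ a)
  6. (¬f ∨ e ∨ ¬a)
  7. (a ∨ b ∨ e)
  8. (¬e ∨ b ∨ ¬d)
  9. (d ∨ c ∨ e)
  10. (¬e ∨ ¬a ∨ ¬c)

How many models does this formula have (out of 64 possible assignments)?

11

Case analysis on e and a:
  e=T, a=T: remaining (b,c,d,f) ∈ {(T,F,F,F); (T,F,F,T); (T,F,T,F); (T,F,T,T)} — 4.
  e=T, a=F: remaining (b,c,d,f) ∈ {(T,F,F,T); (T,F,T,T); (T,T,F,T); (T,T,T,T)} — 4.
  e=F, a=T: a clause becomes empty — 0.
  e=F, a=F: remaining (b,c,d,f) ∈ {(T,F,T,T); (T,T,F,T); (T,T,T,T)} — 3.
Total: 4 + 4 + 0 + 3 = 11.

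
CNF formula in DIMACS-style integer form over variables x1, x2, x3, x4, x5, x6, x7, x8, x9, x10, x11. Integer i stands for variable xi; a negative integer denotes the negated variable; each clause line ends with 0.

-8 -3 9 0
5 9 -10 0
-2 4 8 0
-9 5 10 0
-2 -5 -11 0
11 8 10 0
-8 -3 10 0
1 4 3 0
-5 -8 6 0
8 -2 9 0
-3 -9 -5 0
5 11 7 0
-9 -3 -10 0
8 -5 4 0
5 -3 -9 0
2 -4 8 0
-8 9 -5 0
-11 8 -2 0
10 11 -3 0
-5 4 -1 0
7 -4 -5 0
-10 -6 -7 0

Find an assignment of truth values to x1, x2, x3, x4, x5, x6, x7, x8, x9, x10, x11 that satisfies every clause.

x1=True, x2=False, x3=False, x4=True, x5=False, x6=True, x7=False, x8=True, x9=False, x10=False, x11=True

Set x1 = True and propagate.
Try x2 = False.
For the remaining variables, x3 = False, x4 = True, x5 = False, x6 = True, x7 = False, x8 = True, x9 = False, x10 = False, x11 = True works.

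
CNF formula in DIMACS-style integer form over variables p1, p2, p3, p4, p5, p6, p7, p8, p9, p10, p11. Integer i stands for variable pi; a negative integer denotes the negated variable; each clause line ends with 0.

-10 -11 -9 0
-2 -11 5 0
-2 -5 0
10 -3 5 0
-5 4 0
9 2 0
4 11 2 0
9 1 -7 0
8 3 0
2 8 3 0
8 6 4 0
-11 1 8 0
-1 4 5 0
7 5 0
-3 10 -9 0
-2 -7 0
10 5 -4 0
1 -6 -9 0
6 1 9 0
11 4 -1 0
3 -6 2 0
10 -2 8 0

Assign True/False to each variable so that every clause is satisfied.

p8 occurs only positively in the remaining clauses — set p8 = True.
Set p1 = True and propagate.
For the remaining variables, p2 = False, p3 = False, p4 = True, p5 = True, p6 = False, p7 = True, p9 = True, p10 = False, p11 = True works.
Every clause has at least one true literal under this assignment.

p1=True, p2=False, p3=False, p4=True, p5=True, p6=False, p7=True, p8=True, p9=True, p10=False, p11=True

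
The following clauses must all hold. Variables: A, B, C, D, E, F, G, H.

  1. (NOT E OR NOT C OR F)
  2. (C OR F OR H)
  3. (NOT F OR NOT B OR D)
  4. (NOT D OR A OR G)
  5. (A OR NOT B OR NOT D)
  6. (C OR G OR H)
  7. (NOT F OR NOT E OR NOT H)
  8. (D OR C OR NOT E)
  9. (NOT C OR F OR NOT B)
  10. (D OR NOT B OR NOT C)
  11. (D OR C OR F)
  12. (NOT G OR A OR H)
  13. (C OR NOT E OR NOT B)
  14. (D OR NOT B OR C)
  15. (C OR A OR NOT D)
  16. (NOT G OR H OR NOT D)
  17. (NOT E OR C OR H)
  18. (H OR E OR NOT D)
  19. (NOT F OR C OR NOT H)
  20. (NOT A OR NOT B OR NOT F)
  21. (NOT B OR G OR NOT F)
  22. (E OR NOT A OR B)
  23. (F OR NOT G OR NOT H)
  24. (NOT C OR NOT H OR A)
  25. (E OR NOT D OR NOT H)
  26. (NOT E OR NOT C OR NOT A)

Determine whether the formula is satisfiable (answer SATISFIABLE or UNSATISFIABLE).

Branch on A: take A = False.
Branch on B: take B = False.
For the remaining variables, C = True, D = False, E = False, F = False, G = False, H = False works.
So A=0, B=0, C=1, D=0, E=0, F=0, G=0, H=0 is a satisfying assignment.

SATISFIABLE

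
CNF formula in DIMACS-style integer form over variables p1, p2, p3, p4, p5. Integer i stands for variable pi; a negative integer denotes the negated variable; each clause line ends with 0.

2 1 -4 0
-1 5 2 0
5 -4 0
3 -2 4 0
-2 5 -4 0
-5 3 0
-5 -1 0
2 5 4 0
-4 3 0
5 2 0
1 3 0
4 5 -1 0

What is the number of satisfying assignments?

4

The models are:
  p1=0 p2=0 p3=1 p4=0 p5=1
  p1=0 p2=1 p3=1 p4=0 p5=0
  p1=0 p2=1 p3=1 p4=0 p5=1
  p1=0 p2=1 p3=1 p4=1 p5=1
Count: 4.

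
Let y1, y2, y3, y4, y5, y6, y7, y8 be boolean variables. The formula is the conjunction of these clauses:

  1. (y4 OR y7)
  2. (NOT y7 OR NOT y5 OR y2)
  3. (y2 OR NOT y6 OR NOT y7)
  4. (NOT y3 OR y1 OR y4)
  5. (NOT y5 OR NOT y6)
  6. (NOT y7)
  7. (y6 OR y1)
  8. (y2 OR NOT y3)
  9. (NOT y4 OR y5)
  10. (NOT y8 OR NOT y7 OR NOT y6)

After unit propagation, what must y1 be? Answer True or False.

True

(NOT y7) stands alone — y7 = False.
In (y4 OR y7), y7 is now false; y4 must hold, so y4 = True.
In (NOT y4 OR y5), NOT y4 is now false; y5 must hold, so y5 = True.
(NOT y5 OR NOT y6): since y5 = True, the clause reduces to (NOT y6). y6 = False.
(y6 OR y1): since y6 = False, the clause reduces to (y1). y1 = True.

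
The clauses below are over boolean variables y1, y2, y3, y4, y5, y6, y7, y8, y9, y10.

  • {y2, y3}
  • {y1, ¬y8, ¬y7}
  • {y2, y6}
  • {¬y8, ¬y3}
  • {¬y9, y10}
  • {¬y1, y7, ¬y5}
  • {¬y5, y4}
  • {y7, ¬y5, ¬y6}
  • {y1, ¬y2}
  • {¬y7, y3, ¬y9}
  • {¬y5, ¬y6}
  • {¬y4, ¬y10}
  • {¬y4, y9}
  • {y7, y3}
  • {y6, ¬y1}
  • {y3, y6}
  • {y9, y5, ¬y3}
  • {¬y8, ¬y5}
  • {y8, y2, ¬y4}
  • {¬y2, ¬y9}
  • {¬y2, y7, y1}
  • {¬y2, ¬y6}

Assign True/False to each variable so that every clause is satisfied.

y1=F, y2=F, y3=T, y4=F, y5=F, y6=T, y7=F, y8=F, y9=T, y10=T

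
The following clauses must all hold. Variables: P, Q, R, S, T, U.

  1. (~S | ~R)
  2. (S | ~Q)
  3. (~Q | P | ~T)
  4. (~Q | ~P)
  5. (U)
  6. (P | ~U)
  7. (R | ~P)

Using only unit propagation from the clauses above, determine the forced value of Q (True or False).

False

Unit clause (U) sets U = True.
(P | ~U): since U = True, the clause reduces to (P). P = True.
(~P | ~Q): since P = True, the clause reduces to (~Q). Q = False.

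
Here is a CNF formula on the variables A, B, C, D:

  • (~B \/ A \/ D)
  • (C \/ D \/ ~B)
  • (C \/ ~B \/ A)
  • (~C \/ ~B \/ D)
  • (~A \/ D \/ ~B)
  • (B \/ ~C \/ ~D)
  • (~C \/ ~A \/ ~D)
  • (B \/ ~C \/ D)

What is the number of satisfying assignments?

6

Satisfying assignments:
  A=0 B=0 C=0 D=0
  A=0 B=0 C=0 D=1
  A=0 B=1 C=1 D=1
  A=1 B=0 C=0 D=0
  A=1 B=0 C=0 D=1
  A=1 B=1 C=0 D=1
Count: 6.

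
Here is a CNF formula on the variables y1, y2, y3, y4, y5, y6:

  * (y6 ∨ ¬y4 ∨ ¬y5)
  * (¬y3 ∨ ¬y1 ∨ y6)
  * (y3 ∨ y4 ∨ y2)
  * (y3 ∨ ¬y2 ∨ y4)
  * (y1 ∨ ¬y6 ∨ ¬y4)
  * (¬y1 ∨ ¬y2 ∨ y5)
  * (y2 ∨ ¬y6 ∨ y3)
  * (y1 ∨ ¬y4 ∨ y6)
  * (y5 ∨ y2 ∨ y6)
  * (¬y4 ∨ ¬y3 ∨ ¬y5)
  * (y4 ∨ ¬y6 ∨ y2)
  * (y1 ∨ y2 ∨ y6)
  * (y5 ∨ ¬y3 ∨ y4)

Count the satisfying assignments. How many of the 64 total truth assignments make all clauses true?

5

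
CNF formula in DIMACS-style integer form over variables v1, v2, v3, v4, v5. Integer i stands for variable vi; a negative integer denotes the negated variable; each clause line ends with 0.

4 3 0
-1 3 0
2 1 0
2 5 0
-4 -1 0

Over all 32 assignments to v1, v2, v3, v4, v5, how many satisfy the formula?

9

Case analysis on v1 and v2:
  v1=1, v2=1: remaining (v3,v4,v5) ∈ {(1,0,0); (1,0,1)} — 2.
  v1=1, v2=0: remaining (v3,v4,v5) ∈ {(1,0,1)} — 1.
  v1=0, v2=1: v5 free; 3 ways for (v3,v4) × 2^1 = 6.
  v1=0, v2=0: a clause becomes empty — 0.
Total: 2 + 1 + 6 + 0 = 9.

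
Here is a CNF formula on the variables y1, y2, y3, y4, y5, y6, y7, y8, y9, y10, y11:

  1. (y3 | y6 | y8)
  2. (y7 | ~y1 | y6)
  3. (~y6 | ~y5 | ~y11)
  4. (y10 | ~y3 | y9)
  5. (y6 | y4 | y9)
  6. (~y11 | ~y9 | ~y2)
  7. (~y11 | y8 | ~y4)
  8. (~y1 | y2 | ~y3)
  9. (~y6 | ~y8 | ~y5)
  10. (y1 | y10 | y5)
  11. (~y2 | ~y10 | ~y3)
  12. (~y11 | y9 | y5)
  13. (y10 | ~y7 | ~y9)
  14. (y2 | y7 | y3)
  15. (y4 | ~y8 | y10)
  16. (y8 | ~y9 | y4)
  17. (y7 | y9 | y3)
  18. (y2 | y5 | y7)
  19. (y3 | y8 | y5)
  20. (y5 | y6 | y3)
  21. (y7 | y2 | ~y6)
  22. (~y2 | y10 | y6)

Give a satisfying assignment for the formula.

y1=F, y2=F, y3=F, y4=T, y5=T, y6=F, y7=T, y8=T, y9=F, y10=F, y11=F

Pure literal: y11 appears only negated; assign y11 = False.
Try y1 = False.
Branch on y2: take y2 = False.
Set y3 = False and propagate.
  then y7 is forced to True.
The remaining clauses are satisfied by y4 = True, y5 = True, y6 = False, y8 = True, y9 = False, y10 = False.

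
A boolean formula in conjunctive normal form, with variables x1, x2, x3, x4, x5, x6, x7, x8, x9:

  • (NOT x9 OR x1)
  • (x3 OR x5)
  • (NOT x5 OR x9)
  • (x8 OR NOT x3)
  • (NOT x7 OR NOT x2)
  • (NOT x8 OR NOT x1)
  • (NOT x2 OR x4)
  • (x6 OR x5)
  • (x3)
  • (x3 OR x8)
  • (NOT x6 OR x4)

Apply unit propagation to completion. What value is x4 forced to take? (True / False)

(x3) stands alone — x3 = True.
(NOT x3 OR x8) with x3 = True leaves only x8, so x8 = True.
(NOT x8 OR NOT x1): since x8 = True, the clause reduces to (NOT x1). x1 = False.
From (NOT x9 OR x1) and x1 = False: x9 = False.
(NOT x5 OR x9): since x9 = False, the clause reduces to (NOT x5). x5 = False.
From (x5 OR x6) and x5 = False: x6 = True.
In (x4 OR NOT x6), NOT x6 is now false; x4 must hold, so x4 = True.

True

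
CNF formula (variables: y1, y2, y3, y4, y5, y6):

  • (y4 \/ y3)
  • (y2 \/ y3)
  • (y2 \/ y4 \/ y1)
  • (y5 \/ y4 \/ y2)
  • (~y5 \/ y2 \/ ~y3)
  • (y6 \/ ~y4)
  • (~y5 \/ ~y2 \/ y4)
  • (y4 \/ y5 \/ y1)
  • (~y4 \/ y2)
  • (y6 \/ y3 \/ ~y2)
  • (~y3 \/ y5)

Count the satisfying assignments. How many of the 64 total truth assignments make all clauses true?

6

The models are:
  y1=0 y2=1 y3=0 y4=1 y5=0 y6=1
  y1=0 y2=1 y3=0 y4=1 y5=1 y6=1
  y1=0 y2=1 y3=1 y4=1 y5=1 y6=1
  y1=1 y2=1 y3=0 y4=1 y5=0 y6=1
  y1=1 y2=1 y3=0 y4=1 y5=1 y6=1
  y1=1 y2=1 y3=1 y4=1 y5=1 y6=1
That's 6 in total.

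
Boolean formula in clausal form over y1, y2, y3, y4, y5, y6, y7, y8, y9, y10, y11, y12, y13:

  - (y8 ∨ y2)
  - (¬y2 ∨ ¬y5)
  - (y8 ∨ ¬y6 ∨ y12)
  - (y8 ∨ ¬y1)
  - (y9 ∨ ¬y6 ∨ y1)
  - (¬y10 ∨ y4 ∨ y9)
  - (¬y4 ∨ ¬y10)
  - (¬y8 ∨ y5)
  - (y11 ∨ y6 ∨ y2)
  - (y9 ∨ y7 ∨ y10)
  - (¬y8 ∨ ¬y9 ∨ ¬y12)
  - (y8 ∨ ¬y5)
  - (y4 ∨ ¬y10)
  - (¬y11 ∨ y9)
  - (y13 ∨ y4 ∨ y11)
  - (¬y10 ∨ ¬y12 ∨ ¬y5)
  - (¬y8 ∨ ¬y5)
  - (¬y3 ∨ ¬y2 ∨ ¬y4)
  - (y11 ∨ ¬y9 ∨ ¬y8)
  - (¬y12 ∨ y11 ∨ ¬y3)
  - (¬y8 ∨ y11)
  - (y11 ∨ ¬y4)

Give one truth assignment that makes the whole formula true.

y3 occurs only negated in the remaining clauses — set y3 = False.
Set y1 = False and propagate.
The remaining clauses are satisfied by y2 = True, y4 = False, y5 = False, y6 = False, y7 = False, y8 = False, y9 = True, y10 = False, y11 = True, y12 = False, y13 = False.
Every clause has at least one true literal under this assignment.

y1 = False  y2 = True  y3 = False  y4 = False  y5 = False  y6 = False  y7 = False  y8 = False  y9 = True  y10 = False  y11 = True  y12 = False  y13 = False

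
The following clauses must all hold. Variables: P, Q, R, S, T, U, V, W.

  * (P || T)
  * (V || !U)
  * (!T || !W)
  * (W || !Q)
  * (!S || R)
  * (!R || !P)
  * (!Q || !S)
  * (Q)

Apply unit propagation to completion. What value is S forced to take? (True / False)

(Q) is a unit clause: Q = True.
From (!Q || W) and Q = True: W = True.
(!T || !W): since W = True, the clause reduces to (!T). T = False.
In (P || T), T is now false; P must hold, so P = True.
In (!R || !P), !P is now false; !R must hold, so R = False.
In (R || !S), R is now false; !S must hold, so S = False.

False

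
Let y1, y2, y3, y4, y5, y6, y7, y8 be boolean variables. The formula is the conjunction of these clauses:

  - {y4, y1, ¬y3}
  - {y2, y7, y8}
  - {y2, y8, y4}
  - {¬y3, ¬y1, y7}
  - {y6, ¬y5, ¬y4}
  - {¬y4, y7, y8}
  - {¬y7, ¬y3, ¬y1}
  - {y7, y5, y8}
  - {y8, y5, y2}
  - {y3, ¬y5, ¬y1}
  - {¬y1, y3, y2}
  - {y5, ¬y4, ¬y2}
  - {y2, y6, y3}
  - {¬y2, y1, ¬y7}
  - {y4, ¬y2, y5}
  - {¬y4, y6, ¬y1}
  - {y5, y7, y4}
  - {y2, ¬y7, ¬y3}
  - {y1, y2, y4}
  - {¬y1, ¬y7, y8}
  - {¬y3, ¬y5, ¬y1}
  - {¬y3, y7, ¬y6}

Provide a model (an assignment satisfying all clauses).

y1=F, y2=F, y3=F, y4=T, y5=T, y6=T, y7=T, y8=F

Set y1 = False and propagate.
Branch on y2: take y2 = False.
  then y4 is forced to True.
Try y3 = False.
  then y6 is forced to True.
The remaining clauses are satisfied by y5 = True, y7 = True, y8 = False.
Every clause has at least one true literal under this assignment.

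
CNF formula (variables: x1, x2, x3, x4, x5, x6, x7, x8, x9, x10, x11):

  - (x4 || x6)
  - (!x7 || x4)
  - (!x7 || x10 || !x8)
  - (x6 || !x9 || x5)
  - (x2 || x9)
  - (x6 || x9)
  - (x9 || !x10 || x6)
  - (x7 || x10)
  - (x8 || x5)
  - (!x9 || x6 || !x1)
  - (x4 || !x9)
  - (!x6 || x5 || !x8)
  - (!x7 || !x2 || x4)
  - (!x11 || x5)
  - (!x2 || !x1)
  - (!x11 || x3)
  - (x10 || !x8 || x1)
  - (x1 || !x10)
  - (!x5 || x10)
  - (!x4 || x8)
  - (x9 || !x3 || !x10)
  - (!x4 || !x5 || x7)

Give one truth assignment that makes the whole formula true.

Try x1 = True.
  then x2 is forced to False.
  then x9 is forced to True.
  then x6 is forced to True.
  then x4 is forced to True.
  then x8 is forced to True.
  then x5 is forced to True.
  then x10 is forced to True.
  then x7 is forced to True.
Try x3 = True.
x11 is now unconstrained; take x11 = True.
Every clause has at least one true literal under this assignment.

x1 = True  x2 = False  x3 = True  x4 = True  x5 = True  x6 = True  x7 = True  x8 = True  x9 = True  x10 = True  x11 = True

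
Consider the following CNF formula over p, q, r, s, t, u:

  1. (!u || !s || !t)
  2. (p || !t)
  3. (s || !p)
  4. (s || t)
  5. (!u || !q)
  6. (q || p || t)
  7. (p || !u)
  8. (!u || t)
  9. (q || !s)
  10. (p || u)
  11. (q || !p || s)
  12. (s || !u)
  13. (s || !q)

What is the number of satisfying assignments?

4

The models are:
  p=T q=T r=F s=T t=F u=F
  p=T q=T r=F s=T t=T u=F
  p=T q=T r=T s=T t=F u=F
  p=T q=T r=T s=T t=T u=F
Count: 4.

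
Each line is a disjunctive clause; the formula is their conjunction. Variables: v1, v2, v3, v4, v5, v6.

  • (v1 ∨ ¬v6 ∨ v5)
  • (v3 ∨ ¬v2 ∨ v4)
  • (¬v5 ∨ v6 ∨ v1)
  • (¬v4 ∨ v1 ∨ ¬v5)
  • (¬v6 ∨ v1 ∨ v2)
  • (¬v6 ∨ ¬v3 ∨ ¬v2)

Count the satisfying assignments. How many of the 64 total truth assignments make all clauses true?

31

Split on v1, then v6.
  v1=1, v6=1: v5 free; 5 ways for (v2,v3,v4) × 2^1 = 10.
  v1=1, v6=0: v5 free; 7 ways for (v2,v3,v4) × 2^1 = 14.
  v1=0, v6=1: a clause becomes empty — 0.
  v1=0, v6=0: 7 of the 16 assignments to (v2,v3,v4,v5) work.
Total: 10 + 14 + 0 + 7 = 31.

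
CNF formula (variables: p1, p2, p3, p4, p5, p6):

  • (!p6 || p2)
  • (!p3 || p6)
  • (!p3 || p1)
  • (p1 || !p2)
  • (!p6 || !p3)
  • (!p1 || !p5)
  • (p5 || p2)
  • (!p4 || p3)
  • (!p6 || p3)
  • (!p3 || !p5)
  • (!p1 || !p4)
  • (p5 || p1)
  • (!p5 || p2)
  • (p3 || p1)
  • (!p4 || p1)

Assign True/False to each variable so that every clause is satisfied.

p1 = T, p2 = T, p3 = F, p4 = F, p5 = F, p6 = F

Check each clause:
  1. (!p6 || p2) — !p6 is true.
  2. (p6 || !p3) — !p3 is true.
  3. (!p3 || p1) — p1 is true.
  4. (!p2 || p1) — p1 is true.
  5. (!p6 || !p3) — !p6 is true.
  6. (!p5 || !p1) — !p5 is true.
  7. (p2 || p5) — p2 is true.
  8. (p3 || !p4) — !p4 is true.
  9. (!p6 || p3) — !p6 is true.
  10. (!p5 || !p3) — !p5 is true.
  11. (!p1 || !p4) — !p4 is true.
  12. (p5 || p1) — p1 is true.
  13. (!p5 || p2) — p2 is true.
  14. (p1 || p3) — p1 is true.
  15. (!p4 || p1) — p1 is true.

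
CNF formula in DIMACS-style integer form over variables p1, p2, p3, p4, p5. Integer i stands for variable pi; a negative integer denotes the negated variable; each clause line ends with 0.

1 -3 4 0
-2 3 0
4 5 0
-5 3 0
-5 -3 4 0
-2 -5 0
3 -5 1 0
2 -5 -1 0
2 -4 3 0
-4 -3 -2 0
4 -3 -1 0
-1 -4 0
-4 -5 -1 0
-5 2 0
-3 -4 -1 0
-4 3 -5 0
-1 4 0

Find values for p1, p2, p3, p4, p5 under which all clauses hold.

p1=F  p2=F  p3=T  p4=T  p5=F

Set p1 = False and propagate.
Set p2 = False and propagate.
  then p5 is forced to False.
  then p4 is forced to True.
  then p3 is forced to True.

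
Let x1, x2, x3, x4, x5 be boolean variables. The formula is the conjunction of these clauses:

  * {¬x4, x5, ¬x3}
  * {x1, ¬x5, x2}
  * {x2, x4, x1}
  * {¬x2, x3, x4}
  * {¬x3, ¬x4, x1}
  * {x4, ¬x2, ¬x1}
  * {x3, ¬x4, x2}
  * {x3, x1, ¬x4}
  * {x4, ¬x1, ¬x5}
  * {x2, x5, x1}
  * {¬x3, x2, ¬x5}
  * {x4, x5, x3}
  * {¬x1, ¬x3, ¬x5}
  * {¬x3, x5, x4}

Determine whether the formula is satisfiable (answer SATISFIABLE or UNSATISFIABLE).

Set x1 = True and propagate.
Set x2 = True and propagate.
  then x4 is forced to True.
Branch on x3: take x3 = False.
x5 is now unconstrained; take x5 = True.
So x1 = True, x2 = True, x3 = False, x4 = True, x5 = True is a satisfying assignment.

SATISFIABLE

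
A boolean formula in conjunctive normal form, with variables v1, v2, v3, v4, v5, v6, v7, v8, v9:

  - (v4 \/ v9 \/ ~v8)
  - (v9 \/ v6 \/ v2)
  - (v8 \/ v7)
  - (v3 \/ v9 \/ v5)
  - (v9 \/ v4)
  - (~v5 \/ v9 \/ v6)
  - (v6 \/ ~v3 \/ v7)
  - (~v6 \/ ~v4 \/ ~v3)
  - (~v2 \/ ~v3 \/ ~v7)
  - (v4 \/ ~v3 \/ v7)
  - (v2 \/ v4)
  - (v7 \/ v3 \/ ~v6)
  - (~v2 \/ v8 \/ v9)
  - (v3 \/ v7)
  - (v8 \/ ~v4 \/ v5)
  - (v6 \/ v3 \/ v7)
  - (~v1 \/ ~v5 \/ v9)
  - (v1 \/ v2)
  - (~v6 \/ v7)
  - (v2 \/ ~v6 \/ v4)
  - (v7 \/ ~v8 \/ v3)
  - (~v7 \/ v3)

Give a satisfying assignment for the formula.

v1 = T, v2 = F, v3 = T, v4 = T, v5 = T, v6 = F, v7 = T, v8 = T, v9 = T

v9 occurs only positively in the remaining clauses — set v9 = True.
Branch on v1: take v1 = True.
Branch on v2: take v2 = False.
  then v4 is forced to True.
Try v3 = True.
  then v6 is forced to False.
  then v7 is forced to True.
The remaining clauses are satisfied by v5 = True, v8 = True.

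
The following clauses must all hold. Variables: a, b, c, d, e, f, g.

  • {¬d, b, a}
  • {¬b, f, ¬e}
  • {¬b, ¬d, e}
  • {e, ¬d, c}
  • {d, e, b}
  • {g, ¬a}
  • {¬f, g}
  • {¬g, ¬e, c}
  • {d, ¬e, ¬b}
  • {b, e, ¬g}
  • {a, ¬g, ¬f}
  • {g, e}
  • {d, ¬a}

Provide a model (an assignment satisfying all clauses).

Try a = False.
Set b = False and propagate.
  then d is forced to False.
  then e is forced to True.
The remaining clauses are satisfied by c = False, f = False, g = False.

a = F, b = F, c = F, d = F, e = T, f = F, g = F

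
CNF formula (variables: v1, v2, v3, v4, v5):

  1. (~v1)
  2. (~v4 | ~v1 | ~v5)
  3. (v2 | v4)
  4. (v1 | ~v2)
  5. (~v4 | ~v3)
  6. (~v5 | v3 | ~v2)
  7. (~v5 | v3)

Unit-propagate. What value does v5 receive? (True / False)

False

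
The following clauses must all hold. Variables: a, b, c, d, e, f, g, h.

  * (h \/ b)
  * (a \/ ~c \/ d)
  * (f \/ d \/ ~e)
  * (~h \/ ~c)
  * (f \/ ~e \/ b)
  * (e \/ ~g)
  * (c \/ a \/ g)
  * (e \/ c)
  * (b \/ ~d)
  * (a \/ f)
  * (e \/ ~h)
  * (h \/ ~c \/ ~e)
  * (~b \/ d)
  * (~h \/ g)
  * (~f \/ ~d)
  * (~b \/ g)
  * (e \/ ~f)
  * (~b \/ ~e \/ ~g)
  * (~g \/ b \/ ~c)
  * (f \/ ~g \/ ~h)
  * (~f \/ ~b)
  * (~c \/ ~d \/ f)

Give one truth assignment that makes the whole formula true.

a = True  b = False  c = False  d = False  e = True  f = True  g = True  h = True

Check each clause:
  1. (h \/ b) — h is true.
  2. (d \/ a \/ ~c) — a is true.
  3. (d \/ ~e \/ f) — f is true.
  4. (~c \/ ~h) — ~c is true.
  5. (f \/ b \/ ~e) — f is true.
  6. (e \/ ~g) — e is true.
  7. (c \/ g \/ a) — a is true.
  8. (e \/ c) — e is true.
  9. (b \/ ~d) — ~d is true.
  10. (f \/ a) — a is true.
  11. (~h \/ e) — e is true.
  12. (~e \/ ~c \/ h) — h is true.
  13. (~b \/ d) — ~b is true.
  14. (~h \/ g) — g is true.
  15. (~d \/ ~f) — ~d is true.
  16. (g \/ ~b) — ~b is true.
  17. (~f \/ e) — e is true.
  18. (~e \/ ~b \/ ~g) — ~b is true.
  19. (~c \/ ~g \/ b) — ~c is true.
  20. (~h \/ f \/ ~g) — f is true.
  21. (~b \/ ~f) — ~b is true.
  22. (~d \/ ~c \/ f) — ~d is true.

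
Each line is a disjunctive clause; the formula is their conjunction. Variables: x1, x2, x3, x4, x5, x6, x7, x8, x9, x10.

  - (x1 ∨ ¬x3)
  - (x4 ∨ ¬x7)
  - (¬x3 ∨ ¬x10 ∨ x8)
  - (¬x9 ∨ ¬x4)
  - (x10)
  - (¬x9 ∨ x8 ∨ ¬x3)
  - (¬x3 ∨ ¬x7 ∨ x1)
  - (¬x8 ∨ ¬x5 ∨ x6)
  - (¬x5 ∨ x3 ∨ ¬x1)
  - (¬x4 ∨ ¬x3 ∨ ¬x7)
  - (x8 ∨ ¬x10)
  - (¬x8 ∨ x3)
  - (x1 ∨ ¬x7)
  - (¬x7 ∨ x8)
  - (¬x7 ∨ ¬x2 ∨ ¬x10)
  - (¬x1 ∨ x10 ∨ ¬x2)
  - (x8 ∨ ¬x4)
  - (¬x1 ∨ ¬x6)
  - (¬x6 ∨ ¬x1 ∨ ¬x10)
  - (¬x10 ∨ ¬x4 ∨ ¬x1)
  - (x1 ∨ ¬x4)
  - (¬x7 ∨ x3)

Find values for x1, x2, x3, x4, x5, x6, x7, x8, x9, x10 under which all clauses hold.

x1 = T, x2 = T, x3 = T, x4 = F, x5 = F, x6 = F, x7 = F, x8 = T, x9 = F, x10 = T

Unit propagation: (x10) forces x10 = True.
Unit propagation: (x8) forces x8 = True.
The clause (x3) is unit: x3 must be True.
(x1) is a unit clause, so x1 = True.
(¬x6) is a unit clause, so x6 = False.
(¬x5) is a unit clause, so x5 = False.
The clause (¬x4) is unit: x4 must be False.
Unit propagation: (¬x7) forces x7 = False.
x2, x9 are now unconstrained; take x2 = True, x9 = False.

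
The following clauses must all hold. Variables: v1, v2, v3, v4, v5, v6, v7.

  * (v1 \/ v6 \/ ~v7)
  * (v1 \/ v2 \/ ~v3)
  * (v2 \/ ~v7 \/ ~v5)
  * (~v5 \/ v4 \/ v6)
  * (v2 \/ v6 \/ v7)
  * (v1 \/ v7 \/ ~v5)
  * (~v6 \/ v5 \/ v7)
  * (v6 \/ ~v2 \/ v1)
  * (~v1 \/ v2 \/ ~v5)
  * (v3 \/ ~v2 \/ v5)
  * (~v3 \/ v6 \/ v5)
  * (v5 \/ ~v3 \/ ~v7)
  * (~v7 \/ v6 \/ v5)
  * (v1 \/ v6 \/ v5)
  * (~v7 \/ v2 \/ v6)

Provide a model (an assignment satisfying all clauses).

v1=T, v2=T, v3=T, v4=F, v5=T, v6=T, v7=F

Check each clause:
  1. (~v7 \/ v1 \/ v6) — v1 is true.
  2. (v2 \/ v1 \/ ~v3) — v1 is true.
  3. (~v5 \/ v2 \/ ~v7) — ~v7 is true.
  4. (v6 \/ ~v5 \/ v4) — v6 is true.
  5. (v2 \/ v6 \/ v7) — v2 is true.
  6. (v1 \/ ~v5 \/ v7) — v1 is true.
  7. (v5 \/ v7 \/ ~v6) — v5 is true.
  8. (v1 \/ ~v2 \/ v6) — v1 is true.
  9. (v2 \/ ~v5 \/ ~v1) — v2 is true.
  10. (v5 \/ v3 \/ ~v2) — v3 is true.
  11. (~v3 \/ v6 \/ v5) — v5 is true.
  12. (v5 \/ ~v3 \/ ~v7) — ~v7 is true.
  13. (v6 \/ v5 \/ ~v7) — ~v7 is true.
  14. (v6 \/ v5 \/ v1) — v1 is true.
  15. (v2 \/ v6 \/ ~v7) — ~v7 is true.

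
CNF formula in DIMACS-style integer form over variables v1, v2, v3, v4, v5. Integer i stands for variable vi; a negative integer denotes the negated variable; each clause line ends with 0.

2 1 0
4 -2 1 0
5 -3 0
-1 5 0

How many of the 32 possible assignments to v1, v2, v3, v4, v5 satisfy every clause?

11

Case analysis on v1 and v2:
  v1=1, v2=1: remaining (v3,v4,v5) ∈ {(0,0,1); (0,1,1); (1,0,1); (1,1,1)} — 4.
  v1=1, v2=0: remaining (v3,v4,v5) ∈ {(0,0,1); (0,1,1); (1,0,1); (1,1,1)} — 4.
  v1=0, v2=1: remaining (v3,v4,v5) ∈ {(0,1,0); (0,1,1); (1,1,1)} — 3.
  v1=0, v2=0: a clause becomes empty — 0.
Total: 4 + 4 + 3 + 0 = 11.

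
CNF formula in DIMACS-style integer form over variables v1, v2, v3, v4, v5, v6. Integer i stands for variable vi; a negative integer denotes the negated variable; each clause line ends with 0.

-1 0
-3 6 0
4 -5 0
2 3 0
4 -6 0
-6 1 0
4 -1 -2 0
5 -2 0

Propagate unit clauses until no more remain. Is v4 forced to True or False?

True

Unit clause (~v1) sets v1 = False.
In (v1 \/ ~v6), v1 is now false; ~v6 must hold, so v6 = False.
(v6 \/ ~v3): since v6 = False, the clause reduces to (~v3). v3 = False.
In (v3 \/ v2), v3 is now false; v2 must hold, so v2 = True.
(~v2 \/ v5): since v2 = True, the clause reduces to (v5). v5 = True.
(v4 \/ ~v5): since v5 = True, the clause reduces to (v4). v4 = True.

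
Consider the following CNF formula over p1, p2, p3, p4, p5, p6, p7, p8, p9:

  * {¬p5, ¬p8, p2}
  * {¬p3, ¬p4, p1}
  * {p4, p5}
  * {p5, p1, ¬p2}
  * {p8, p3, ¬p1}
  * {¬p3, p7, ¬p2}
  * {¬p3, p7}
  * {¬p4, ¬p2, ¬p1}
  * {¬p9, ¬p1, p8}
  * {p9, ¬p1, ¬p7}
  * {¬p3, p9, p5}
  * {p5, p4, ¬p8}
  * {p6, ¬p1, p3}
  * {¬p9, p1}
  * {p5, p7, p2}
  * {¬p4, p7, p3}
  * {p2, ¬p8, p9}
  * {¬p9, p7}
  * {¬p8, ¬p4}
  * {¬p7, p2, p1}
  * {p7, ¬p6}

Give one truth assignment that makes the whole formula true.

p1=F, p2=T, p3=F, p4=F, p5=T, p6=T, p7=T, p8=T, p9=F

Branch on p1: take p1 = False.
  then p9 is forced to False.
For the remaining variables, p2 = True, p3 = False, p4 = False, p5 = True, p6 = True, p7 = True, p8 = True works.
Every clause has at least one true literal under this assignment.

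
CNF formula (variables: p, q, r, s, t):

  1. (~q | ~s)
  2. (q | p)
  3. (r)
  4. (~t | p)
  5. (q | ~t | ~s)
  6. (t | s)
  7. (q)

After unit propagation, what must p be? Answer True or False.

(r) stands alone — r = True.
(q) stands alone — q = True.
(~q | ~s): since q = True, the clause reduces to (~s). s = False.
In (s | t), s is now false; t must hold, so t = True.
(p | ~t) with t = True leaves only p, so p = True.

True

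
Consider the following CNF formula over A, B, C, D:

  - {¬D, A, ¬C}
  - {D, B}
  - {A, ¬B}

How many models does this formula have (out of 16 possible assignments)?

The models are:
  A=0 B=0 C=0 D=1
  A=1 B=0 C=0 D=1
  A=1 B=0 C=1 D=1
  A=1 B=1 C=0 D=0
  A=1 B=1 C=0 D=1
  A=1 B=1 C=1 D=0
  A=1 B=1 C=1 D=1
Count: 7.

7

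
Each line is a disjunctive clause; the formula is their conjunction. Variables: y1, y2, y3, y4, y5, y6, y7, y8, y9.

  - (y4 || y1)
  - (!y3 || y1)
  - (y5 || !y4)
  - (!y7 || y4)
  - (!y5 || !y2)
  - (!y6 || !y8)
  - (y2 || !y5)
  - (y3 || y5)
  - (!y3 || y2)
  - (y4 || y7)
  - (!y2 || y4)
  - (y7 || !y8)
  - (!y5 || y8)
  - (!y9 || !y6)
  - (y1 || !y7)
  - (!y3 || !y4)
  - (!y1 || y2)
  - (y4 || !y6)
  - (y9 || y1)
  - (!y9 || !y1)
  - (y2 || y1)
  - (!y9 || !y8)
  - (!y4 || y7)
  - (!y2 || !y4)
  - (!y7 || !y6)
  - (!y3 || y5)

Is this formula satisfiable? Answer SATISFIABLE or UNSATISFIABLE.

y4 = True:
  propagation gives y5=True, y2=False; an empty clause results — contradiction.
y4 = False:
  propagation gives y1=True, y7=False; an empty clause results — contradiction.
Every branch closes, so no satisfying assignment exists.

UNSATISFIABLE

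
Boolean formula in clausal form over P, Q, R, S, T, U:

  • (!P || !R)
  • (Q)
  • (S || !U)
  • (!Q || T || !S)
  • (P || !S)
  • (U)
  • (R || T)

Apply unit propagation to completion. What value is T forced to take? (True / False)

(Q) is a unit clause: Q = True.
(U) stands alone — U = True.
(S || !U): since U = True, the clause reduces to (S). S = True.
(!S || !Q || T) with S = True, Q = True leaves only T, so T = True.

True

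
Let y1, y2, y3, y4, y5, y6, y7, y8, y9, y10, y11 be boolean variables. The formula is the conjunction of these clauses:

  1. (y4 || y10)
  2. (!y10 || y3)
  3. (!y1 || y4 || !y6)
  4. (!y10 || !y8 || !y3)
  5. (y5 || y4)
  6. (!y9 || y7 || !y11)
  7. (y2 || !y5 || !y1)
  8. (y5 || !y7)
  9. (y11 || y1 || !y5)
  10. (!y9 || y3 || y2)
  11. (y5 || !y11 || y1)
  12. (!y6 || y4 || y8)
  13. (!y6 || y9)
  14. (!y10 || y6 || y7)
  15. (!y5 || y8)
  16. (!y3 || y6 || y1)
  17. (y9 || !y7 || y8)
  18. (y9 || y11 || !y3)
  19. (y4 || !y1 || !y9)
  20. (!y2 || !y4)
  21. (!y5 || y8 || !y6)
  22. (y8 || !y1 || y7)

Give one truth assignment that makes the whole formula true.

Try y1 = True.
Branch on y2: take y2 = False.
  then y5 is forced to False.
  then y4 is forced to True.
  then y7 is forced to False.
  then y8 is forced to True.
Try y3 = True.
  then y10 is forced to False.
The remaining clauses are satisfied by y6 = False, y9 = True, y11 = False.
Every clause has at least one true literal under this assignment.
Check each clause:
  1. (y10 || y4) — y4 is true.
  2. (y3 || !y10) — y3 is true.
  3. (!y1 || y4 || !y6) — !y6 is true.
  4. (!y10 || !y3 || !y8) — !y10 is true.
  5. (y5 || y4) — y4 is true.
  6. (y7 || !y9 || !y11) — !y11 is true.
  7. (!y5 || y2 || !y1) — !y5 is true.
  8. (!y7 || y5) — !y7 is true.
  9. (y1 || y11 || !y5) — y1 is true.
  10. (y3 || !y9 || y2) — y3 is true.
  11. (y1 || y5 || !y11) — y1 is true.
  12. (!y6 || y8 || y4) — y8 is true.
  13. (!y6 || y9) — y9 is true.
  14. (!y10 || y6 || y7) — !y10 is true.
  15. (!y5 || y8) — y8 is true.
  16. (y1 || y6 || !y3) — y1 is true.
  17. (y8 || y9 || !y7) — y8 is true.
  18. (y9 || y11 || !y3) — y9 is true.
  19. (!y9 || y4 || !y1) — y4 is true.
  20. (!y4 || !y2) — !y2 is true.
  21. (!y6 || y8 || !y5) — y8 is true.
  22. (y7 || y8 || !y1) — y8 is true.

y1 = T, y2 = F, y3 = T, y4 = T, y5 = F, y6 = F, y7 = F, y8 = T, y9 = T, y10 = F, y11 = F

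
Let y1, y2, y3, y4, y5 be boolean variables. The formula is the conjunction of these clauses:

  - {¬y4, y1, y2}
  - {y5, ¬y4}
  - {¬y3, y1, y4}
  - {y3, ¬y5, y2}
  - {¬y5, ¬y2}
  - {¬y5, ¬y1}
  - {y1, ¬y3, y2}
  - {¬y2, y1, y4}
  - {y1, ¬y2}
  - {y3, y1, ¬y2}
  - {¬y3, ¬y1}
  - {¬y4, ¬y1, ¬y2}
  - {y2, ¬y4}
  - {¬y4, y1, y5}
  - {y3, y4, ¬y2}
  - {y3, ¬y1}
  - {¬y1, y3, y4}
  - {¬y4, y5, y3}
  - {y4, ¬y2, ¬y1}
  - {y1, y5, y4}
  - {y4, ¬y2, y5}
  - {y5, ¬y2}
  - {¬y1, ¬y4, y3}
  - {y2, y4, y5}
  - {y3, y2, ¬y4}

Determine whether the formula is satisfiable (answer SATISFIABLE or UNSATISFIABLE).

y4 = True:
  propagation gives y5=True, y2=False; an empty clause results — contradiction.
y4 = False:
  y1 = True:
    propagation gives y5=False, y3=False; an empty clause results — contradiction.
  y1 = False:
    propagation gives y3=False, y2=False, y5=False; an empty clause results — contradiction.
Every branch closes, so no satisfying assignment exists.

UNSATISFIABLE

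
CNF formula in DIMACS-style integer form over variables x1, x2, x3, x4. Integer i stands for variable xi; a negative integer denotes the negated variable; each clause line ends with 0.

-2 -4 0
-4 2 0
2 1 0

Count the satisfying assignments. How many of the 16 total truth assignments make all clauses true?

The models are:
  x1=0 x2=1 x3=0 x4=0
  x1=0 x2=1 x3=1 x4=0
  x1=1 x2=0 x3=0 x4=0
  x1=1 x2=0 x3=1 x4=0
  x1=1 x2=1 x3=0 x4=0
  x1=1 x2=1 x3=1 x4=0
Count: 6.

6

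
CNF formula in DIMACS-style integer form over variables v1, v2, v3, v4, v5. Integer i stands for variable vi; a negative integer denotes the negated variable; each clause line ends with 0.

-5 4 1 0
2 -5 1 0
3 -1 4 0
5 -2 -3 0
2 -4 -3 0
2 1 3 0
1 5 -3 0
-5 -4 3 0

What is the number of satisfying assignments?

9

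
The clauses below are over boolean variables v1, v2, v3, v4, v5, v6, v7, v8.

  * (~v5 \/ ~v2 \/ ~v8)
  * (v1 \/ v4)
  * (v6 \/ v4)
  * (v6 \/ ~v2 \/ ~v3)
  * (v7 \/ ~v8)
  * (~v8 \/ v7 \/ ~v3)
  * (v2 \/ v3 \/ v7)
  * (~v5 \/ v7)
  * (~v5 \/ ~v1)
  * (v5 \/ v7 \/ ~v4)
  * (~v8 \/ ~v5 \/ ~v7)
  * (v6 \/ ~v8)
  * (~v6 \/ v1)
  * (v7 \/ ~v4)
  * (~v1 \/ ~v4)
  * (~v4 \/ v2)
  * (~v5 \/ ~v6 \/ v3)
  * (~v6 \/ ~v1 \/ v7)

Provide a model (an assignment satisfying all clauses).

v1 = T, v2 = F, v3 = F, v4 = F, v5 = F, v6 = T, v7 = T, v8 = F

Check each clause:
  1. (~v2 \/ ~v5 \/ ~v8) — ~v8 is true.
  2. (v1 \/ v4) — v1 is true.
  3. (v4 \/ v6) — v6 is true.
  4. (v6 \/ ~v2 \/ ~v3) — ~v3 is true.
  5. (v7 \/ ~v8) — ~v8 is true.
  6. (v7 \/ ~v3 \/ ~v8) — ~v8 is true.
  7. (v3 \/ v7 \/ v2) — v7 is true.
  8. (v7 \/ ~v5) — ~v5 is true.
  9. (~v5 \/ ~v1) — ~v5 is true.
  10. (v5 \/ ~v4 \/ v7) — ~v4 is true.
  11. (~v7 \/ ~v5 \/ ~v8) — ~v8 is true.
  12. (v6 \/ ~v8) — ~v8 is true.
  13. (v1 \/ ~v6) — v1 is true.
  14. (v7 \/ ~v4) — ~v4 is true.
  15. (~v1 \/ ~v4) — ~v4 is true.
  16. (v2 \/ ~v4) — ~v4 is true.
  17. (~v6 \/ v3 \/ ~v5) — ~v5 is true.
  18. (~v1 \/ v7 \/ ~v6) — v7 is true.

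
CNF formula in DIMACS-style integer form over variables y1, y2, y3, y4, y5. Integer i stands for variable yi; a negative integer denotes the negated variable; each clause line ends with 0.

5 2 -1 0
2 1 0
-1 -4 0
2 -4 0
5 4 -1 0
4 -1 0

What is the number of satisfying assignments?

8

Split on y1, then y4.
  y1=T, y4=T: a clause becomes empty — 0.
  y1=T, y4=F: a clause becomes empty — 0.
  y1=F, y4=T: remaining (y2,y3,y5) ∈ {(T,F,F); (T,F,T); (T,T,F); (T,T,T)} — 4.
  y1=F, y4=F: remaining (y2,y3,y5) ∈ {(T,F,F); (T,F,T); (T,T,F); (T,T,T)} — 4.
Total: 0 + 0 + 4 + 4 = 8.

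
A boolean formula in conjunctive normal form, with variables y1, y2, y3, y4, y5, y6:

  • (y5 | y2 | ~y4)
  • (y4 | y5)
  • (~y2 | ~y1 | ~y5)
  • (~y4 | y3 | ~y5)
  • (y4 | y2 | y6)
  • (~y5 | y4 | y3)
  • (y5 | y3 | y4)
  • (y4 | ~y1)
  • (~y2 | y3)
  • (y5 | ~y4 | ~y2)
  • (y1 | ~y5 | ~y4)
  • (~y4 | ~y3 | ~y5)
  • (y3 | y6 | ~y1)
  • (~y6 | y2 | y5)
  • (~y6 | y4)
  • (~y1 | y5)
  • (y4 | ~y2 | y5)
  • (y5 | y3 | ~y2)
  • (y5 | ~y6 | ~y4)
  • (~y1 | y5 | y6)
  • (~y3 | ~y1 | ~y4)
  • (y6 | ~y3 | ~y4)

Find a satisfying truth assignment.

y1 = 0  y2 = 1  y3 = 1  y4 = 0  y5 = 1  y6 = 0

Check each clause:
  1. (y2 | ~y4 | y5) — y2 is true.
  2. (y4 | y5) — y5 is true.
  3. (~y1 | ~y2 | ~y5) — ~y1 is true.
  4. (y3 | ~y4 | ~y5) — y3 is true.
  5. (y2 | y4 | y6) — y2 is true.
  6. (~y5 | y3 | y4) — y3 is true.
  7. (y4 | y5 | y3) — y3 is true.
  8. (y4 | ~y1) — ~y1 is true.
  9. (y3 | ~y2) — y3 is true.
  10. (~y4 | ~y2 | y5) — ~y4 is true.
  11. (y1 | ~y4 | ~y5) — ~y4 is true.
  12. (~y3 | ~y5 | ~y4) — ~y4 is true.
  13. (~y1 | y3 | y6) — y3 is true.
  14. (y5 | ~y6 | y2) — ~y6 is true.
  15. (~y6 | y4) — ~y6 is true.
  16. (y5 | ~y1) — y5 is true.
  17. (~y2 | y5 | y4) — y5 is true.
  18. (y5 | y3 | ~y2) — y3 is true.
  19. (~y6 | ~y4 | y5) — ~y6 is true.
  20. (~y1 | y5 | y6) — y5 is true.
  21. (~y4 | ~y3 | ~y1) — ~y4 is true.
  22. (~y4 | y6 | ~y3) — ~y4 is true.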